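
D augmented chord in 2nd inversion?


Root position: D F# A#
2nd inversion: move root and 3rd up an octave
Bass note: A#
Notes (bottom to top) = A# D F#


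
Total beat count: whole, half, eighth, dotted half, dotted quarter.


Let's work it out.
Beat values:
  whole = 4 beats
  half = 2 beats
  eighth = 0.5 beats
  dotted half = 3 beats
  dotted quarter = 1.5 beats
Sum = 4 + 2 + 0.5 + 3 + 1.5
= 11 beats


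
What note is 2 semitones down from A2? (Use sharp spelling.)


Solution.
A2: chromatic position 9 in octave 2 → absolute = 2×12 + 9 = 33
Transpose down 2: 33 - 2 = 31
31 = 2×12 + 7 → G in octave 2
Result = G2


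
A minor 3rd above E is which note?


Working:
A 3rd spans 3 letter names, so from E we land on G
A minor 3rd = 3 semitones above E
Spell G at that pitch: G
= G


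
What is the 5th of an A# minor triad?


Solution.
Minor triad = root + minor 3rd (3 semitones) + perfect 5th (7 semitones)
A triad on A# stacks thirds, so the chord tones use letter names A-C-E
Root: A#
Minor 3rd above A#: C#
Perfect 5th above A#: E#
The 5th = E#


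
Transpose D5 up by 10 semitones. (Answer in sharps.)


Reasoning:
D5: chromatic position 2 in octave 5 → absolute = 5×12 + 2 = 62
Transpose up 10: 62 + 10 = 72
72 = 6×12 + 0 → C in octave 6
Result = C6


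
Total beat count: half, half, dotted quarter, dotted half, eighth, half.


Step by step:
Beat values:
  half = 2 beats
  half = 2 beats
  dotted quarter = 1.5 beats
  dotted half = 3 beats
  eighth = 0.5 beats
  half = 2 beats
Sum = 2 + 2 + 1.5 + 3 + 0.5 + 2
= 11 beats


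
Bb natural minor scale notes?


Natural minor scale pattern: W-H-W-W-H-W-W (2-1-2-2-1-2-2 semitones)
Starting from Bb:
  Bb + 2 semitones → C
  C + 1 semitone → Db
  Db + 2 semitones → Eb
  Eb + 2 semitones → F
  F + 1 semitone → Gb
  Gb + 2 semitones → Ab
  Ab + 2 semitones → Bb
Scale = Bb C Db Eb F Gb Ab


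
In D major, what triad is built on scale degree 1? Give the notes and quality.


Solution.
D major scale: D E F# G A B C#
Diatonic triad on degree 1 stacks scale notes 1, 3, 5: D F# A
D→F# = 4 semitones; D→A = 7 semitones → major triad
= D F# A (major)


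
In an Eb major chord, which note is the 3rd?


Major triad = root + major 3rd (4 semitones) + perfect 5th (7 semitones)
A triad on Eb stacks thirds, so the chord tones use letter names E-G-B
Root: Eb
Major 3rd above Eb: G
Perfect 5th above Eb: Bb
The 3rd = G


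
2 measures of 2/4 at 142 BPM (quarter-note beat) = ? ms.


Quarter-note beat duration = 60000 / 142 ms
Beats per measure (2/4) = 2
One measure = 2 × 60000 / 142 = 120000 / 142 ms
2 measures = 2 × 120000 / 142 = 240000 / 142
= 1690.1 ms


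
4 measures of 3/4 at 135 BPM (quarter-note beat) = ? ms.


Solution.
Quarter-note beat duration = 60000 / 135 ms
Beats per measure (3/4) = 3
One measure = 3 × 60000 / 135 = 180000 / 135 ms
4 measures = 4 × 180000 / 135 = 720000 / 135
= 5333.3 ms


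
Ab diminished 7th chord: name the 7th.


Step by step:
Diminished 7th chord = root + minor 3rd + diminished 5th + diminished 7th
Seventh chords stack in thirds, so the letter names are A-C-E-G
Root: Ab
Minor 3rd above Ab: Cb
Diminished 5th above Ab: Ebb
Diminished 7th above Ab: Gbb
The 7th = Gbb


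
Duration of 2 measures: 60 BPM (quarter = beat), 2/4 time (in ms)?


Let's work it out.
Quarter-note beat duration = 60000 / 60 ms
Beats per measure (2/4) = 2
One measure = 2 × 60000 / 60 = 120000 / 60 ms
2 measures = 2 × 120000 / 60 = 240000 / 60
= 4000.0 ms


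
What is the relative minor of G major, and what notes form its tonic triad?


Let's work it out.
The relative minor shares the major's key signature and starts on its 6th degree
6th degree = a major 6th above the tonic; a major 6th above G is E
→ relative minor of G major is E minor
Tonic triad of E minor = root + minor 3rd + perfect 5th = E G B
= E minor; triad = E G B


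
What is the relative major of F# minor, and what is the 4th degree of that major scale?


The relative major shares the key signature and is a minor 3rd above the minor tonic
A minor 3rd above F# is A
→ relative major of F# minor is A major
A major scale: A B C# D E F# G#
= A major; 4th degree = D


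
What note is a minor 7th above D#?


A 7th spans 7 letter names, so from D we land on C
A minor 7th = 10 semitones above D#
Spell C at that pitch: C#
= C#


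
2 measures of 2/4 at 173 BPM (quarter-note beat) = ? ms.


Quarter-note beat duration = 60000 / 173 ms
Beats per measure (2/4) = 2
One measure = 2 × 60000 / 173 = 120000 / 173 ms
2 measures = 2 × 120000 / 173 = 240000 / 173
= 1387.3 ms


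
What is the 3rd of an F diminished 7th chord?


Reasoning:
Diminished 7th chord = root + minor 3rd + diminished 5th + diminished 7th
Seventh chords stack in thirds, so the letter names are F-A-C-E
Root: F
Minor 3rd above F: Ab
Diminished 5th above F: Cb
Diminished 7th above F: Ebb
The 3rd = Ab


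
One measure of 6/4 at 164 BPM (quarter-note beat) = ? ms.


Quarter-note beat duration = 60000 / 164 ms
Beats per measure (6/4) = 6
One measure = 6 × 60000 / 164 = 360000 / 164 ms
= 2195.1 ms


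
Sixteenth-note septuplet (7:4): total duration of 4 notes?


Septuplet: 7 notes occupy the space of 4 sixteenth notes
Space = 4 × 1/4 = 1 beat
Each septuplet note = 1 / 7 = 1/7 beats
4 notes = 4 × 1/7 = 4/7
= 4/7 beats


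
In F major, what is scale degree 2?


Step by step:
Major scale pattern: W-W-H-W-W-W-H (2-2-1-2-2-2-1 semitones)
Starting from F:
  F + 2 semitones → G
  G + 2 semitones → A
  A + 1 semitone → Bb
  Bb + 2 semitones → C
  C + 2 semitones → D
  D + 2 semitones → E
  E + 1 semitone → F
Scale: F G A Bb C D E
Degree 2 = G


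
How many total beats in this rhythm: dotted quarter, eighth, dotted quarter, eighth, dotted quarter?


Reasoning:
Beat values:
  dotted quarter = 1.5 beats
  eighth = 0.5 beats
  dotted quarter = 1.5 beats
  eighth = 0.5 beats
  dotted quarter = 1.5 beats
Sum = 1.5 + 0.5 + 1.5 + 0.5 + 1.5
= 5.5 beats


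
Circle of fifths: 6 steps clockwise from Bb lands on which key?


Each clockwise step on the circle of fifths moves up a perfect 5th
From Bb: Bb → F → C → G → D → A → E
= E


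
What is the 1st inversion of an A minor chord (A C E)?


Reasoning:
Root position: A C E
1st inversion: move root up an octave
Bass note: C
Notes (bottom to top) = C E A


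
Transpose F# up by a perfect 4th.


perfect 4th: 4 letter names, 5 semitones
Letter: F + 3 → B
Pitch: F# + 5 semitones, spelled as a B → B
= B


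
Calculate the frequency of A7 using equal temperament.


Step by step:
f = 440 × 2^(n/12) where n = semitones from A4
A7: 36 semitones from A4
f = 440 × 2^(36/12)
f = 3520.00 Hz


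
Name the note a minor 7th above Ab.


Reasoning:
A 7th spans 7 letter names, so from A we land on G
A minor 7th = 10 semitones above Ab
Spell G at that pitch: Gb
= Gb


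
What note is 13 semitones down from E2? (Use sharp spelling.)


Solution.
E2: chromatic position 4 in octave 2 → absolute = 2×12 + 4 = 28
Transpose down 13: 28 - 13 = 15
15 = 1×12 + 3 → D# in octave 1
Result = D#1


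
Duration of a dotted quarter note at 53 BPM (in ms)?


Working:
One quarter-note beat = 60000 / BPM = 60000 / 53 ms
Dotted quarter note = 3/2 × quarter note
Duration = 3/2 × 60000 / 53 = 90000 / 53
= 1698.1 ms


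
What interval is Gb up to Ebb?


Reasoning:
Letter names: G → E spans 6 letter names → a 6th
Semitones: Gb → Ebb = 8 half-steps
A 6th of 8 semitones is a minor 6th
= minor 6th


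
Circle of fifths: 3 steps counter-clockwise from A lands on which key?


Step by step:
Each counter-clockwise step moves down a perfect 5th (= up a perfect 4th)
From A: A → D → G → C
= C


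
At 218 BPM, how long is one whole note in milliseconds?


Step by step:
One quarter-note beat = 60000 / BPM = 60000 / 218 ms
Whole note = 4 × quarter note
Duration = 4 × 60000 / 218 = 240000 / 218
= 1100.9 ms


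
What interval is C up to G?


Letter names: C → G spans 5 letter names → a 5th
Semitones: C → G = 7 half-steps
A 5th of 7 semitones is a perfect 5th
= perfect 5th


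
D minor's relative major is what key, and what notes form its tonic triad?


The relative major shares the key signature and is a minor 3rd above the minor tonic
A minor 3rd above D is F
→ relative major of D minor is F major
Tonic triad of F major = root + major 3rd + perfect 5th = F A C
= F major; triad = F A C


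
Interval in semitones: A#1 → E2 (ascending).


Let's work it out.
Absolute semitone position = octave×12 + chromatic position
A#1: 1×12 + 10 = 22
E2: 2×12 + 4 = 28
Difference = 28 - 22 = 6
= 6 semitones


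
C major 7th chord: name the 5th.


Reasoning:
Major 7th chord = root + major 3rd + perfect 5th + major 7th
Seventh chords stack in thirds, so the letter names are C-E-G-B
Root: C
Major 3rd above C: E
Perfect 5th above C: G
Major 7th above C: B
The 5th = G


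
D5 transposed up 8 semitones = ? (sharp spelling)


Working:
D5: chromatic position 2 in octave 5 → absolute = 5×12 + 2 = 62
Transpose up 8: 62 + 8 = 70
70 = 5×12 + 10 → A# in octave 5
Result = A#5


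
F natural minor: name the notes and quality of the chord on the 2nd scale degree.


F natural minor scale: F G Ab Bb C Db Eb
Diatonic triad on degree 2 stacks scale notes 2, 4, 6: G Bb Db
G→Bb = 3 semitones; G→Db = 6 semitones → diminished triad
= G Bb Db (diminished)


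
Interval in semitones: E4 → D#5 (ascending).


Solution.
Absolute semitone position = octave×12 + chromatic position
E4: 4×12 + 4 = 52
D#5: 5×12 + 3 = 63
Difference = 63 - 52 = 11
= 11 semitones


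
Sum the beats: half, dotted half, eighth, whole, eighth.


Working:
Beat values:
  half = 2 beats
  dotted half = 3 beats
  eighth = 0.5 beats
  whole = 4 beats
  eighth = 0.5 beats
Sum = 2 + 3 + 0.5 + 4 + 0.5
= 10 beats


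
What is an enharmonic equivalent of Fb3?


Let's work it out.
Enharmonic notes sound the same pitch but are spelled with different letter names
Fb and E name the same pitch class
= E3


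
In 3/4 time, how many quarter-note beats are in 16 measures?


Working:
Time signature 3/4: the bottom number 4 means the quarter note gets one count
The top number 3 means 3 quarter-note beats per measure
Total = 3 × 16 measures
= 48 quarter-note beats


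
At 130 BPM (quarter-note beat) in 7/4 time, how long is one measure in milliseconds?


Quarter-note beat duration = 60000 / 130 ms
Beats per measure (7/4) = 7
One measure = 7 × 60000 / 130 = 420000 / 130 ms
= 3230.8 ms


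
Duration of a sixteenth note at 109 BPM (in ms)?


Working:
One quarter-note beat = 60000 / BPM = 60000 / 109 ms
Sixteenth note = 1/4 × quarter note
Duration = 1/4 × 60000 / 109 = 15000 / 109
= 137.6 ms


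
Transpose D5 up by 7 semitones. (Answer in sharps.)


Step by step:
D5: chromatic position 2 in octave 5 → absolute = 5×12 + 2 = 62
Transpose up 7: 62 + 7 = 69
69 = 5×12 + 9 → A in octave 5
Result = A5


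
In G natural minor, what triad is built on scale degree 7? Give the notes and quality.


G natural minor scale: G A Bb C D Eb F
Diatonic triad on degree 7 stacks scale notes 7, 2, 4: F A C
F→A = 4 semitones; F→C = 7 semitones → major triad
= F A C (major)


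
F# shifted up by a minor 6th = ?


minor 6th: 6 letter names, 8 semitones
Letter: F + 5 → D
Pitch: F# + 8 semitones, spelled as a D → D
= D


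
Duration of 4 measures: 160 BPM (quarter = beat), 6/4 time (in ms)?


Solution.
Quarter-note beat duration = 60000 / 160 ms
Beats per measure (6/4) = 6
One measure = 6 × 60000 / 160 = 360000 / 160 ms
4 measures = 4 × 360000 / 160 = 1440000 / 160
= 9000.0 ms


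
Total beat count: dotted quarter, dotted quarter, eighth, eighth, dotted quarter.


Step by step:
Beat values:
  dotted quarter = 1.5 beats
  dotted quarter = 1.5 beats
  eighth = 0.5 beats
  eighth = 0.5 beats
  dotted quarter = 1.5 beats
Sum = 1.5 + 1.5 + 0.5 + 0.5 + 1.5
= 5.5 beats


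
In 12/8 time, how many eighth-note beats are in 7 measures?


Time signature 12/8: the bottom number 8 means the eighth note gets one count
The top number 12 means 12 eighth-note beats per measure
Total = 12 × 7 measures
= 84 eighth-note beats


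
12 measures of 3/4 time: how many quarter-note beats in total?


Solution.
Time signature 3/4: the bottom number 4 means the quarter note gets one count
The top number 3 means 3 quarter-note beats per measure
Total = 3 × 12 measures
= 36 quarter-note beats


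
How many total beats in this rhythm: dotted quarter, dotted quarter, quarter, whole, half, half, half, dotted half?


Step by step:
Beat values:
  dotted quarter = 1.5 beats
  dotted quarter = 1.5 beats
  quarter = 1 beat
  whole = 4 beats
  half = 2 beats
  half = 2 beats
  half = 2 beats
  dotted half = 3 beats
Sum = 1.5 + 1.5 + 1 + 4 + 2 + 2 + 2 + 3
= 17 beats


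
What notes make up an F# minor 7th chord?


Minor 7th chord = root + minor 3rd + perfect 5th + minor 7th
Seventh chords stack in thirds, so the letter names are F-A-C-E
Root: F#
Minor 3rd above F#: A
Perfect 5th above F#: C#
Minor 7th above F#: E
Chord = F# A C# E


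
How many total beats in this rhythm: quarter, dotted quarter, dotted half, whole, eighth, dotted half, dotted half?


Step by step:
Beat values:
  quarter = 1 beat
  dotted quarter = 1.5 beats
  dotted half = 3 beats
  whole = 4 beats
  eighth = 0.5 beats
  dotted half = 3 beats
  dotted half = 3 beats
Sum = 1 + 1.5 + 3 + 4 + 0.5 + 3 + 3
= 16 beats


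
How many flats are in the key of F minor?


Step by step:
Flat minor keys: A(0), D(1), G(2), C(3), F(4), Bb(5), Eb(6), Ab(7)
F minor has 4 flats
Order of flats: Bb Eb Ab Db Gb Cb Fb → first 4: Bb, Eb, Ab, Db
= 4 flats


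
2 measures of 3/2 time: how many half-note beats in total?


Let's work it out.
Time signature 3/2: the bottom number 2 means the half note gets one count
The top number 3 means 3 half-note beats per measure
Total = 3 × 2 measures
= 6 half-note beats


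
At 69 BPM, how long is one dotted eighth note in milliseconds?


One quarter-note beat = 60000 / BPM = 60000 / 69 ms
Dotted eighth note = 3/4 × quarter note
Duration = 3/4 × 60000 / 69 = 45000 / 69
= 652.2 ms


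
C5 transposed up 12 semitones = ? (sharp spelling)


Solution.
C5: chromatic position 0 in octave 5 → absolute = 5×12 + 0 = 60
Transpose up 12: 60 + 12 = 72
72 = 6×12 + 0 → C in octave 6
Result = C6


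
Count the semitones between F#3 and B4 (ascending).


Absolute semitone position = octave×12 + chromatic position
F#3: 3×12 + 6 = 42
B4: 4×12 + 11 = 59
Difference = 59 - 42 = 17
= 17 semitones


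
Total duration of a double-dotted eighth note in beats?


Base eighth note = 1/2 beats
Dot 1 adds half the previous value: +1/4
Dot 2 adds half the previous value: +1/8
One double-dotted eighth = 1/2 + 1/4 + 1/8 = 7/8
= 7/8 beats


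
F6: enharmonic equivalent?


Working:
Enharmonic notes sound the same pitch but are spelled with different letter names
F and E# name the same pitch class
= E#6


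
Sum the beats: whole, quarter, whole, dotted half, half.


Reasoning:
Beat values:
  whole = 4 beats
  quarter = 1 beat
  whole = 4 beats
  dotted half = 3 beats
  half = 2 beats
Sum = 4 + 1 + 4 + 3 + 2
= 14 beats


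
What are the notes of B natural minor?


Working:
Natural minor scale pattern: W-H-W-W-H-W-W (2-1-2-2-1-2-2 semitones)
Starting from B:
  B + 2 semitones → C#
  C# + 1 semitone → D
  D + 2 semitones → E
  E + 2 semitones → F#
  F# + 1 semitone → G
  G + 2 semitones → A
  A + 2 semitones → B
Scale = B C# D E F# G A


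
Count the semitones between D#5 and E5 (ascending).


Let's work it out.
Absolute semitone position = octave×12 + chromatic position
D#5: 5×12 + 3 = 63
E5: 5×12 + 4 = 64
Difference = 64 - 63 = 1
= 1 semitone


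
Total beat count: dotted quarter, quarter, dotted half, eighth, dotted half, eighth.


Reasoning:
Beat values:
  dotted quarter = 1.5 beats
  quarter = 1 beat
  dotted half = 3 beats
  eighth = 0.5 beats
  dotted half = 3 beats
  eighth = 0.5 beats
Sum = 1.5 + 1 + 3 + 0.5 + 3 + 0.5
= 9.5 beats


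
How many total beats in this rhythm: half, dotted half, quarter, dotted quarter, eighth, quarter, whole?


Beat values:
  half = 2 beats
  dotted half = 3 beats
  quarter = 1 beat
  dotted quarter = 1.5 beats
  eighth = 0.5 beats
  quarter = 1 beat
  whole = 4 beats
Sum = 2 + 3 + 1 + 1.5 + 0.5 + 1 + 4
= 13 beats


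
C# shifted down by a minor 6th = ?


Let's work it out.
minor 6th: 6 letter names, 8 semitones
Letter: C - 5 → E
Pitch: C# - 8 semitones, spelled as an E → E#
= E#


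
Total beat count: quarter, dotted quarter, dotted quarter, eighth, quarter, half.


Beat values:
  quarter = 1 beat
  dotted quarter = 1.5 beats
  dotted quarter = 1.5 beats
  eighth = 0.5 beats
  quarter = 1 beat
  half = 2 beats
Sum = 1 + 1.5 + 1.5 + 0.5 + 1 + 2
= 7.5 beats


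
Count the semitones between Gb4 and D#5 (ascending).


Let's work it out.
Absolute semitone position = octave×12 + chromatic position
Gb4: 4×12 + 6 = 54
D#5: 5×12 + 3 = 63
Difference = 63 - 54 = 9
= 9 semitones


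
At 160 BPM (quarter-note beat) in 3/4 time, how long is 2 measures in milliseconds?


Quarter-note beat duration = 60000 / 160 ms
Beats per measure (3/4) = 3
One measure = 3 × 60000 / 160 = 180000 / 160 ms
2 measures = 2 × 180000 / 160 = 360000 / 160
= 2250.0 ms


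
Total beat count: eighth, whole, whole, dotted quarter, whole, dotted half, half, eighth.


Working:
Beat values:
  eighth = 0.5 beats
  whole = 4 beats
  whole = 4 beats
  dotted quarter = 1.5 beats
  whole = 4 beats
  dotted half = 3 beats
  half = 2 beats
  eighth = 0.5 beats
Sum = 0.5 + 4 + 4 + 1.5 + 4 + 3 + 2 + 0.5
= 19.5 beats


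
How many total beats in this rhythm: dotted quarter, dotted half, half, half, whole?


Working:
Beat values:
  dotted quarter = 1.5 beats
  dotted half = 3 beats
  half = 2 beats
  half = 2 beats
  whole = 4 beats
Sum = 1.5 + 3 + 2 + 2 + 4
= 12.5 beats


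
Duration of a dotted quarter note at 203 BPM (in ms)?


One quarter-note beat = 60000 / BPM = 60000 / 203 ms
Dotted quarter note = 3/2 × quarter note
Duration = 3/2 × 60000 / 203 = 90000 / 203
= 443.3 ms


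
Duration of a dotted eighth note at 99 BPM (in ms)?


Solution.
One quarter-note beat = 60000 / BPM = 60000 / 99 ms
Dotted eighth note = 3/4 × quarter note
Duration = 3/4 × 60000 / 99 = 45000 / 99
= 454.5 ms


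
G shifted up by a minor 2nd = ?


Reasoning:
minor 2nd: 2 letter names, 1 semitones
Letter: G + 1 → A
Pitch: G + 1 semitones, spelled as an A → Ab
= Ab


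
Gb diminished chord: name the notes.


Reasoning:
Diminished triad = root + minor 3rd (3 semitones) + diminished 5th (6 semitones)
A triad on Gb stacks thirds, so the chord tones use letter names G-B-D
Root: Gb
Minor 3rd above Gb: Bbb
Diminished 5th above Gb: Dbb
Chord = Gb Bbb Dbb


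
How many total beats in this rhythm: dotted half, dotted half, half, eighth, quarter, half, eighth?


Step by step:
Beat values:
  dotted half = 3 beats
  dotted half = 3 beats
  half = 2 beats
  eighth = 0.5 beats
  quarter = 1 beat
  half = 2 beats
  eighth = 0.5 beats
Sum = 3 + 3 + 2 + 0.5 + 1 + 2 + 0.5
= 12 beats


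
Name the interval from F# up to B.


Letter names: F → B spans 4 letter names → a 4th
Semitones: F# → B = 5 half-steps
A 4th of 5 semitones is a perfect 4th
= perfect 4th


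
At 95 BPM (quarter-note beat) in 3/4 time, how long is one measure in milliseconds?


Quarter-note beat duration = 60000 / 95 ms
Beats per measure (3/4) = 3
One measure = 3 × 60000 / 95 = 180000 / 95 ms
= 1894.7 ms


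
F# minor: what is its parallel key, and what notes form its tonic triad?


Working:
Parallel keys share the same tonic but differ in mode
F# minor → parallel is F# major
Tonic triad of F# major = F# A# C#
= F# major; triad = F# A# C#


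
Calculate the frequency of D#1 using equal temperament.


f = 440 × 2^(n/12) where n = semitones from A4
D#1: -42 semitones from A4
f = 440 × 2^(-42/12)
f = 38.89 Hz


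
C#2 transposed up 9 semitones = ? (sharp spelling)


Step by step:
C#2: chromatic position 1 in octave 2 → absolute = 2×12 + 1 = 25
Transpose up 9: 25 + 9 = 34
34 = 2×12 + 10 → A# in octave 2
Result = A#2


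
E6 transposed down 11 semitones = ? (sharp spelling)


Reasoning:
E6: chromatic position 4 in octave 6 → absolute = 6×12 + 4 = 76
Transpose down 11: 76 - 11 = 65
65 = 5×12 + 5 → F in octave 5
Result = F5


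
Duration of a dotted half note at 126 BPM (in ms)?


One quarter-note beat = 60000 / BPM = 60000 / 126 ms
Dotted half note = 3 × quarter note
Duration = 3 × 60000 / 126 = 180000 / 126
= 1428.6 ms


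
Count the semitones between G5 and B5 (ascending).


Working:
Absolute semitone position = octave×12 + chromatic position
G5: 5×12 + 7 = 67
B5: 5×12 + 11 = 71
Difference = 71 - 67 = 4
= 4 semitones


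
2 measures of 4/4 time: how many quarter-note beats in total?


Solution.
Time signature 4/4: the bottom number 4 means the quarter note gets one count
The top number 4 means 4 quarter-note beats per measure
Total = 4 × 2 measures
= 8 quarter-note beats


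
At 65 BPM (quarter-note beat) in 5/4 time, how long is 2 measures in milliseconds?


Quarter-note beat duration = 60000 / 65 ms
Beats per measure (5/4) = 5
One measure = 5 × 60000 / 65 = 300000 / 65 ms
2 measures = 2 × 300000 / 65 = 600000 / 65
= 9230.8 ms


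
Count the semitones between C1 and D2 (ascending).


Let's work it out.
Absolute semitone position = octave×12 + chromatic position
C1: 1×12 + 0 = 12
D2: 2×12 + 2 = 26
Difference = 26 - 12 = 14
= 14 semitones


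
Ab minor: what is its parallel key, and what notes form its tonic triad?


Solution.
Parallel keys share the same tonic but differ in mode
Ab minor → parallel is Ab major
Tonic triad of Ab major = Ab C Eb
= Ab major; triad = Ab C Eb


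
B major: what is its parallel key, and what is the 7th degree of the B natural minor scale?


Parallel keys share the same tonic but differ in mode
B major → parallel is B minor
B natural minor scale: B C# D E F# G A
= B minor; 7th degree = A


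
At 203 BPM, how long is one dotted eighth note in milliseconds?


Reasoning:
One quarter-note beat = 60000 / BPM = 60000 / 203 ms
Dotted eighth note = 3/4 × quarter note
Duration = 3/4 × 60000 / 203 = 45000 / 203
= 221.7 ms


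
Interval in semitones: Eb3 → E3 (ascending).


Absolute semitone position = octave×12 + chromatic position
Eb3: 3×12 + 3 = 39
E3: 3×12 + 4 = 40
Difference = 40 - 39 = 1
= 1 semitone


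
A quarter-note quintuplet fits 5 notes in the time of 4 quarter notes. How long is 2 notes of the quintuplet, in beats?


Solution.
Quintuplet: 5 notes occupy the space of 4 quarter notes
Space = 4 × 1 = 4 beats
Each quintuplet note = 4 / 5 = 4/5 beats
2 notes = 2 × 4/5 = 8/5
= 8/5 beats


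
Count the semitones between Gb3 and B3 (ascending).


Solution.
Absolute semitone position = octave×12 + chromatic position
Gb3: 3×12 + 6 = 42
B3: 3×12 + 11 = 47
Difference = 47 - 42 = 5
= 5 semitones


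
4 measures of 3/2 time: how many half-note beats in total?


Reasoning:
Time signature 3/2: the bottom number 2 means the half note gets one count
The top number 3 means 3 half-note beats per measure
Total = 3 × 4 measures
= 12 half-note beats


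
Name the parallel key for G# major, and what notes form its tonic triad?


Let's work it out.
Parallel keys share the same tonic but differ in mode
G# major → parallel is G# minor
Tonic triad of G# minor = G# B D#
= G# minor; triad = G# B D#


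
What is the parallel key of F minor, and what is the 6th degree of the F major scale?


Working:
Parallel keys share the same tonic but differ in mode
F minor → parallel is F major
F major scale: F G A Bb C D E
= F major; 6th degree = D


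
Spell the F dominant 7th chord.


Dominant 7th chord = root + major 3rd + perfect 5th + minor 7th
Seventh chords stack in thirds, so the letter names are F-A-C-E
Root: F
Major 3rd above F: A
Perfect 5th above F: C
Minor 7th above F: Eb
Chord = F A C Eb


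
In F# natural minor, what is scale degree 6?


Solution.
Natural minor scale pattern: W-H-W-W-H-W-W (2-1-2-2-1-2-2 semitones)
Starting from F#:
  F# + 2 semitones → G#
  G# + 1 semitone → A
  A + 2 semitones → B
  B + 2 semitones → C#
  C# + 1 semitone → D
  D + 2 semitones → E
  E + 2 semitones → F#
Scale: F# G# A B C# D E
Degree 6 = D


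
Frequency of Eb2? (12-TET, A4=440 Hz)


f = 440 × 2^(n/12) where n = semitones from A4
Eb2: -30 semitones from A4
f = 440 × 2^(-30/12)
f = 77.78 Hz


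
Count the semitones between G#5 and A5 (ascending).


Step by step:
Absolute semitone position = octave×12 + chromatic position
G#5: 5×12 + 8 = 68
A5: 5×12 + 9 = 69
Difference = 69 - 68 = 1
= 1 semitone


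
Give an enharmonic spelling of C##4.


Reasoning:
Enharmonic notes sound the same pitch but are spelled with different letter names
C## and D name the same pitch class
= D4


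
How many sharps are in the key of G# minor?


Working:
Sharp minor keys follow the circle of fifths: A(0), E(1), B(2), F#(3), C#(4), G#(5), D#(6), A#(7)
G# minor has 5 sharps
Order of sharps: F# C# G# D# A# E# B# → first 5: F#, C#, G#, D#, A#
= 5 sharps


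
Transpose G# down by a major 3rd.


Solution.
major 3rd: 3 letter names, 4 semitones
Letter: G - 2 → E
Pitch: G# - 4 semitones, spelled as an E → E
= E


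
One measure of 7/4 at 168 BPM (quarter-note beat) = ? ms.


Reasoning:
Quarter-note beat duration = 60000 / 168 ms
Beats per measure (7/4) = 7
One measure = 7 × 60000 / 168 = 420000 / 168 ms
= 2500.0 ms


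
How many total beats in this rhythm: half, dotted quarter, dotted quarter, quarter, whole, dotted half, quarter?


Let's work it out.
Beat values:
  half = 2 beats
  dotted quarter = 1.5 beats
  dotted quarter = 1.5 beats
  quarter = 1 beat
  whole = 4 beats
  dotted half = 3 beats
  quarter = 1 beat
Sum = 2 + 1.5 + 1.5 + 1 + 4 + 3 + 1
= 14 beats


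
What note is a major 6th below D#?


A 6th spans 6 letter names, so from D we land on F
A major 6th = 9 semitones below D#
Spell F at that pitch: F#
= F#


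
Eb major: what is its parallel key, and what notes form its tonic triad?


Reasoning:
Parallel keys share the same tonic but differ in mode
Eb major → parallel is Eb minor
Tonic triad of Eb minor = Eb Gb Bb
= Eb minor; triad = Eb Gb Bb


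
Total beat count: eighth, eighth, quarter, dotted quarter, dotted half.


Beat values:
  eighth = 0.5 beats
  eighth = 0.5 beats
  quarter = 1 beat
  dotted quarter = 1.5 beats
  dotted half = 3 beats
Sum = 0.5 + 0.5 + 1 + 1.5 + 3
= 6.5 beats


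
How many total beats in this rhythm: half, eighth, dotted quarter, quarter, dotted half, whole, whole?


Reasoning:
Beat values:
  half = 2 beats
  eighth = 0.5 beats
  dotted quarter = 1.5 beats
  quarter = 1 beat
  dotted half = 3 beats
  whole = 4 beats
  whole = 4 beats
Sum = 2 + 0.5 + 1.5 + 1 + 3 + 4 + 4
= 16 beats


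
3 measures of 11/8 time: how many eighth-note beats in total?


Solution.
Time signature 11/8: the bottom number 8 means the eighth note gets one count
The top number 11 means 11 eighth-note beats per measure
Total = 11 × 3 measures
= 33 eighth-note beats


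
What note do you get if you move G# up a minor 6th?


Step by step:
minor 6th: 6 letter names, 8 semitones
Letter: G + 5 → E
Pitch: G# + 8 semitones, spelled as an E → E
= E


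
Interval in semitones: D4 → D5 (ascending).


Solution.
Absolute semitone position = octave×12 + chromatic position
D4: 4×12 + 2 = 50
D5: 5×12 + 2 = 62
Difference = 62 - 50 = 12
= 12 semitones


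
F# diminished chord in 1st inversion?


Step by step:
Root position: F# A C
1st inversion: move root up an octave
Bass note: A
Notes (bottom to top) = A C F#


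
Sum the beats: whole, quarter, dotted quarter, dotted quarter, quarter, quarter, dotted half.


Solution.
Beat values:
  whole = 4 beats
  quarter = 1 beat
  dotted quarter = 1.5 beats
  dotted quarter = 1.5 beats
  quarter = 1 beat
  quarter = 1 beat
  dotted half = 3 beats
Sum = 4 + 1 + 1.5 + 1.5 + 1 + 1 + 3
= 13 beats


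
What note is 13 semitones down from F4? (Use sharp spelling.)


Solution.
F4: chromatic position 5 in octave 4 → absolute = 4×12 + 5 = 53
Transpose down 13: 53 - 13 = 40
40 = 3×12 + 4 → E in octave 3
Result = E3


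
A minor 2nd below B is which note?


Working:
A 2nd spans 2 letter names, so from B we land on A
A minor 2nd = 1 semitone below B
Spell A at that pitch: A#
= A#


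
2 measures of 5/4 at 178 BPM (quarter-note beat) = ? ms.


Step by step:
Quarter-note beat duration = 60000 / 178 ms
Beats per measure (5/4) = 5
One measure = 5 × 60000 / 178 = 300000 / 178 ms
2 measures = 2 × 300000 / 178 = 600000 / 178
= 3370.8 ms


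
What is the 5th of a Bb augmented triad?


Step by step:
Augmented triad = root + major 3rd (4 semitones) + augmented 5th (8 semitones)
A triad on Bb stacks thirds, so the chord tones use letter names B-D-F
Root: Bb
Major 3rd above Bb: D
Augmented 5th above Bb: F#
The 5th = F#


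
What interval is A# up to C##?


Working:
Letter names: A → C spans 3 letter names → a 3rd
Semitones: A# → C## = 4 half-steps
A 3rd of 4 semitones is a major 3rd
= major 3rd


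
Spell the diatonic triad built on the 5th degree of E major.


E major scale: E F# G# A B C# D#
Diatonic triad on degree 5 stacks scale notes 5, 7, 2: B D# F#
B→D# = 4 semitones; B→F# = 7 semitones → major triad
= B D# F# (major)


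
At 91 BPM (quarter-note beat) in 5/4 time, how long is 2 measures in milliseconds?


Working:
Quarter-note beat duration = 60000 / 91 ms
Beats per measure (5/4) = 5
One measure = 5 × 60000 / 91 = 300000 / 91 ms
2 measures = 2 × 300000 / 91 = 600000 / 91
= 6593.4 ms


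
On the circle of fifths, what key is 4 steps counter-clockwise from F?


Reasoning:
Each counter-clockwise step moves down a perfect 5th (= up a perfect 4th)
From F: F → Bb → Eb → Ab → Db
= Db


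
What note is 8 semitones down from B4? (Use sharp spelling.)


Step by step:
B4: chromatic position 11 in octave 4 → absolute = 4×12 + 11 = 59
Transpose down 8: 59 - 8 = 51
51 = 4×12 + 3 → D# in octave 4
Result = D#4


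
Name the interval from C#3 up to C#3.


Reasoning:
Letter names: C → C spans 1 letter name → a unison
Semitones: C#3 → C#3 = 0 half-steps
A unison of 0 semitones is a perfect unison
= perfect unison


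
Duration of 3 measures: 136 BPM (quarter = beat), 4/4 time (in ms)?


Step by step:
Quarter-note beat duration = 60000 / 136 ms
Beats per measure (4/4) = 4
One measure = 4 × 60000 / 136 = 240000 / 136 ms
3 measures = 3 × 240000 / 136 = 720000 / 136
= 5294.1 ms


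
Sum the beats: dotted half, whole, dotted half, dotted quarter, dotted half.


Solution.
Beat values:
  dotted half = 3 beats
  whole = 4 beats
  dotted half = 3 beats
  dotted quarter = 1.5 beats
  dotted half = 3 beats
Sum = 3 + 4 + 3 + 1.5 + 3
= 14.5 beats


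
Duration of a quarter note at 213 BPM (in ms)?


One quarter-note beat = 60000 / BPM = 60000 / 213 ms
Duration = 60000 / 213
= 281.7 ms


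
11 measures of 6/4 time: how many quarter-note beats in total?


Time signature 6/4: the bottom number 4 means the quarter note gets one count
The top number 6 means 6 quarter-note beats per measure
Total = 6 × 11 measures
= 66 quarter-note beats


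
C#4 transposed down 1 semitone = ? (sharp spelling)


Let's work it out.
C#4: chromatic position 1 in octave 4 → absolute = 4×12 + 1 = 49
Transpose down 1: 49 - 1 = 48
48 = 4×12 + 0 → C in octave 4
Result = C4


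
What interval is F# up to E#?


Letter names: F → E spans 7 letter names → a 7th
Semitones: F# → E# = 11 half-steps
A 7th of 11 semitones is a major 7th
= major 7th


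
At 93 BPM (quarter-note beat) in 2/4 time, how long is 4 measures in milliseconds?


Quarter-note beat duration = 60000 / 93 ms
Beats per measure (2/4) = 2
One measure = 2 × 60000 / 93 = 120000 / 93 ms
4 measures = 4 × 120000 / 93 = 480000 / 93
= 5161.3 ms


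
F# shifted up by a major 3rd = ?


major 3rd: 3 letter names, 4 semitones
Letter: F + 2 → A
Pitch: F# + 4 semitones, spelled as an A → A#
= A#


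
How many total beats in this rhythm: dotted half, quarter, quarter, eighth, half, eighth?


Beat values:
  dotted half = 3 beats
  quarter = 1 beat
  quarter = 1 beat
  eighth = 0.5 beats
  half = 2 beats
  eighth = 0.5 beats
Sum = 3 + 1 + 1 + 0.5 + 2 + 0.5
= 8 beats


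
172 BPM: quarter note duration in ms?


One quarter-note beat = 60000 / BPM = 60000 / 172 ms
Duration = 60000 / 172
= 348.8 ms


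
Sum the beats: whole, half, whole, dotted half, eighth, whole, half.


Working:
Beat values:
  whole = 4 beats
  half = 2 beats
  whole = 4 beats
  dotted half = 3 beats
  eighth = 0.5 beats
  whole = 4 beats
  half = 2 beats
Sum = 4 + 2 + 4 + 3 + 0.5 + 4 + 2
= 19.5 beats


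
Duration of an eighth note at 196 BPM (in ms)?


Solution.
One quarter-note beat = 60000 / BPM = 60000 / 196 ms
Eighth note = 1/2 × quarter note
Duration = 1/2 × 60000 / 196 = 30000 / 196
= 153.1 ms


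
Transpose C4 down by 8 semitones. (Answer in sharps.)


Reasoning:
C4: chromatic position 0 in octave 4 → absolute = 4×12 + 0 = 48
Transpose down 8: 48 - 8 = 40
40 = 3×12 + 4 → E in octave 3
Result = E3


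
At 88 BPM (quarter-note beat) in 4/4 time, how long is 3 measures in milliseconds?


Solution.
Quarter-note beat duration = 60000 / 88 ms
Beats per measure (4/4) = 4
One measure = 4 × 60000 / 88 = 240000 / 88 ms
3 measures = 3 × 240000 / 88 = 720000 / 88
= 8181.8 ms


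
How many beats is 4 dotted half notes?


Working:
Base half note = 2 beats
Dot 1 adds half the previous value: +1
One dotted half = 2 + 1 = 3
4 of them = 4 × 3 = 12
= 12 beats


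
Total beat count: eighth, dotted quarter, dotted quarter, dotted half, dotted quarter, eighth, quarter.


Working:
Beat values:
  eighth = 0.5 beats
  dotted quarter = 1.5 beats
  dotted quarter = 1.5 beats
  dotted half = 3 beats
  dotted quarter = 1.5 beats
  eighth = 0.5 beats
  quarter = 1 beat
Sum = 0.5 + 1.5 + 1.5 + 3 + 1.5 + 0.5 + 1
= 9.5 beats


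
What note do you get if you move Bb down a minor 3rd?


Solution.
minor 3rd: 3 letter names, 3 semitones
Letter: B - 2 → G
Pitch: Bb - 3 semitones, spelled as a G → G
= G


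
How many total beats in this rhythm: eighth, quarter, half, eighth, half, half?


Beat values:
  eighth = 0.5 beats
  quarter = 1 beat
  half = 2 beats
  eighth = 0.5 beats
  half = 2 beats
  half = 2 beats
Sum = 0.5 + 1 + 2 + 0.5 + 2 + 2
= 8 beats


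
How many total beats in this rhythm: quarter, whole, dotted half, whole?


Let's work it out.
Beat values:
  quarter = 1 beat
  whole = 4 beats
  dotted half = 3 beats
  whole = 4 beats
Sum = 1 + 4 + 3 + 4
= 12 beats


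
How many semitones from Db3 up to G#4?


Absolute semitone position = octave×12 + chromatic position
Db3: 3×12 + 1 = 37
G#4: 4×12 + 8 = 56
Difference = 56 - 37 = 19
= 19 semitones


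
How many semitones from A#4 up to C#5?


Reasoning:
Absolute semitone position = octave×12 + chromatic position
A#4: 4×12 + 10 = 58
C#5: 5×12 + 1 = 61
Difference = 61 - 58 = 3
= 3 semitones


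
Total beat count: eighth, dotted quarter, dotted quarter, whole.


Step by step:
Beat values:
  eighth = 0.5 beats
  dotted quarter = 1.5 beats
  dotted quarter = 1.5 beats
  whole = 4 beats
Sum = 0.5 + 1.5 + 1.5 + 4
= 7.5 beats


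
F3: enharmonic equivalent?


Reasoning:
Enharmonic notes sound the same pitch but are spelled with different letter names
F and Gbb name the same pitch class
= Gbb3


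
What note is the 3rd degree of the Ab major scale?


Working:
Major scale pattern: W-W-H-W-W-W-H (2-2-1-2-2-2-1 semitones)
Starting from Ab:
  Ab + 2 semitones → Bb
  Bb + 2 semitones → C
  C + 1 semitone → Db
  Db + 2 semitones → Eb
  Eb + 2 semitones → F
  F + 2 semitones → G
  G + 1 semitone → Ab
Scale: Ab Bb C Db Eb F G
Degree 3 = C


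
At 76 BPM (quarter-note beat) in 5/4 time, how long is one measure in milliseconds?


Let's work it out.
Quarter-note beat duration = 60000 / 76 ms
Beats per measure (5/4) = 5
One measure = 5 × 60000 / 76 = 300000 / 76 ms
= 3947.4 ms


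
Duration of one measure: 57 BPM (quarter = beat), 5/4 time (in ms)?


Solution.
Quarter-note beat duration = 60000 / 57 ms
Beats per measure (5/4) = 5
One measure = 5 × 60000 / 57 = 300000 / 57 ms
= 5263.2 ms


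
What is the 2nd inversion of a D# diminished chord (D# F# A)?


Solution.
Root position: D# F# A
2nd inversion: move root and 3rd up an octave
Bass note: A
Notes (bottom to top) = A D# F#


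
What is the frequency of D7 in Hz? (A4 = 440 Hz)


f = 440 × 2^(n/12) where n = semitones from A4
D7: 29 semitones from A4
f = 440 × 2^(29/12)
f = 2349.32 Hz


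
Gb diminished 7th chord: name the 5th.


Step by step:
Diminished 7th chord = root + minor 3rd + diminished 5th + diminished 7th
Seventh chords stack in thirds, so the letter names are G-B-D-F
Root: Gb
Minor 3rd above Gb: Bbb
Diminished 5th above Gb: Dbb
Diminished 7th above Gb: Fbb
The 5th = Dbb


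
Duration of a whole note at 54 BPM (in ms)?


Step by step:
One quarter-note beat = 60000 / BPM = 60000 / 54 ms
Whole note = 4 × quarter note
Duration = 4 × 60000 / 54 = 240000 / 54
= 4444.4 ms


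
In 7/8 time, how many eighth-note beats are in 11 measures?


Time signature 7/8: the bottom number 8 means the eighth note gets one count
The top number 7 means 7 eighth-note beats per measure
Total = 7 × 11 measures
= 77 eighth-note beats


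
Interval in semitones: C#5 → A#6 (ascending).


Absolute semitone position = octave×12 + chromatic position
C#5: 5×12 + 1 = 61
A#6: 6×12 + 10 = 82
Difference = 82 - 61 = 21
= 21 semitones


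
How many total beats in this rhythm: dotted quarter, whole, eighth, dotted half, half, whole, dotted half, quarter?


Beat values:
  dotted quarter = 1.5 beats
  whole = 4 beats
  eighth = 0.5 beats
  dotted half = 3 beats
  half = 2 beats
  whole = 4 beats
  dotted half = 3 beats
  quarter = 1 beat
Sum = 1.5 + 4 + 0.5 + 3 + 2 + 4 + 3 + 1
= 19 beats


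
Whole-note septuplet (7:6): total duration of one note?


Septuplet: 7 notes occupy the space of 6 whole notes
Space = 6 × 4 = 24 beats
Each septuplet note = 24 / 7 = 24/7 beats
= 24/7 beats


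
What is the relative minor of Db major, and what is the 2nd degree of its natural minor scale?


Solution.
The relative minor shares the major's key signature and starts on its 6th degree
6th degree = a major 6th above the tonic; a major 6th above Db is Bb
→ relative minor of Db major is Bb minor
Bb natural minor scale: Bb C Db Eb F Gb Ab
= Bb minor; 2nd degree = C


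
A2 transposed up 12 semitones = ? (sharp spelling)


A2: chromatic position 9 in octave 2 → absolute = 2×12 + 9 = 33
Transpose up 12: 33 + 12 = 45
45 = 3×12 + 9 → A in octave 3
Result = A3


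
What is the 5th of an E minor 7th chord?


Working:
Minor 7th chord = root + minor 3rd + perfect 5th + minor 7th
Seventh chords stack in thirds, so the letter names are E-G-B-D
Root: E
Minor 3rd above E: G
Perfect 5th above E: B
Minor 7th above E: D
The 5th = B


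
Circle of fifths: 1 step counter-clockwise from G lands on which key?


Working:
Each counter-clockwise step moves down a perfect 5th (= up a perfect 4th)
From G: G → C
= C
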